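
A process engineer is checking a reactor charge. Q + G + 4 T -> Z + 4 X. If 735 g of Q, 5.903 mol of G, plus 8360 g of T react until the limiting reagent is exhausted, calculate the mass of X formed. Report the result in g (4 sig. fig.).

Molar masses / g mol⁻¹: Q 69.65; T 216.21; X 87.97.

2077 g

n(Q) = 735.0 / 69.65 = 10.55 mol
n(G) = 5.903 mol
n(T) = 8360 / 216.21 = 38.67 mol
n/ν for Q = 10.55/1 = 10.55
n/ν for G = 5.903/1 = 5.903
n/ν for T = 38.67/4 = 9.668
Smallest n/ν is G → limiting reagent.
n(X) = (4/1) × 5.903 = 23.61 mol
mass = 23.61 × 87.97 = 2077 g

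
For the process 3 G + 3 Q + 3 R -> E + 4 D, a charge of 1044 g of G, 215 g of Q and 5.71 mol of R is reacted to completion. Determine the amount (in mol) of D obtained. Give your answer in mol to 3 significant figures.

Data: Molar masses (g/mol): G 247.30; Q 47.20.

n(G) = 1044 / 247.30 = 4.222 mol
n(Q) = 215.0 / 47.20 = 4.555 mol
n(R) = 5.710 mol
n/ν for G = 4.222/3 = 1.407
n/ν for Q = 4.555/3 = 1.518
n/ν for R = 5.710/3 = 1.903
Smallest n/ν is G → limiting reagent.
n(D) = (4/3) × 4.222 = 5.629 mol

5.63 mol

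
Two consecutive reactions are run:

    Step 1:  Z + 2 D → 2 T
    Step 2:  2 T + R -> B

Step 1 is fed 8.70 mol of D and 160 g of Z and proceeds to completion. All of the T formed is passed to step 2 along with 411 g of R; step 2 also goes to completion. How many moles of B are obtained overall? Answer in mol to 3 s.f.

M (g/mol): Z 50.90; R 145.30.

Step 1:
n(D) = 8.700 mol
n(Z) = 160.0 / 50.90 = 3.143 mol
n/ν for D = 8.700/2 = 4.350
n/ν for Z = 3.143/1 = 3.143
Smallest n/ν is Z → limiting reagent.
n(T) produced = (2/1) × 3.143 = 6.286 mol
Step 2:
n(T) available = 6.286 mol
n(R) = 411.0 / 145.30 = 2.829 mol
n/ν for T = 6.286/2 = 3.143
n/ν for R = 2.829/1 = 2.829
Smallest n/ν is R → limiting reagent.
n(B) = (1/1) × 2.829 = 2.829 mol

2.83 mol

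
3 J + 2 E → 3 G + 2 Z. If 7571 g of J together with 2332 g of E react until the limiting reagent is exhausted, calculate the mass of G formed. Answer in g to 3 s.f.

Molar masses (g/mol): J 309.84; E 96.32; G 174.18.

4260 g

n(J) = 7571 / 309.84 = 24.44 mol
n(E) = 2332 / 96.32 = 24.21 mol
n/ν → J: 8.147, E: 12.11; J is limiting.
n(G) = (3/3) × 24.44 = 24.44 mol
mass = 24.44 × 174.18 = 4257 g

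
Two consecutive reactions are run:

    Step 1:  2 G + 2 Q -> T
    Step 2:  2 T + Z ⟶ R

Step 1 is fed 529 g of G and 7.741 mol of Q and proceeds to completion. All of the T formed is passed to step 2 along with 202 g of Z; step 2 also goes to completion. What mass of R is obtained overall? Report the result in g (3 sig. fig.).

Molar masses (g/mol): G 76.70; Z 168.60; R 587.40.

704 g

Step 1:
n(G) = 529.0 / 76.70 = 6.897 mol
n(Q) = 7.741 mol
n/ν for G = 6.897/2 = 3.449
n/ν for Q = 7.741/2 = 3.871
Smallest n/ν is G → limiting reagent.
n(T) produced = (1/2) × 6.897 = 3.449 mol
Step 2:
n(T) available = 3.449 mol
n(Z) = 202.0 / 168.60 = 1.198 mol
n/ν for T = 3.449/2 = 1.725
n/ν for Z = 1.198/1 = 1.198
Smallest n/ν is Z → limiting reagent.
n(R) = (1/1) × 1.198 = 1.198 mol
mass = 1.198 × 587.40 = 703.7 g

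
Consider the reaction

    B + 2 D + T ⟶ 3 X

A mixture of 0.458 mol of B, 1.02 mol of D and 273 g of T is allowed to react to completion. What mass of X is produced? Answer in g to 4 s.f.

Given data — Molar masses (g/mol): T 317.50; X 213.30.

293.1 g

n(B) = 0.4580 mol
n(D) = 1.020 mol
n(T) = 273.0 / 317.50 = 0.8598 mol
n/ν for B = 0.4580/1 = 0.4580
n/ν for D = 1.020/2 = 0.5100
n/ν for T = 0.8598/1 = 0.8598
Smallest n/ν is B → limiting reagent.
n(X) = (3/1) × 0.4580 = 1.374 mol
mass = 1.374 × 213.30 = 293.1 g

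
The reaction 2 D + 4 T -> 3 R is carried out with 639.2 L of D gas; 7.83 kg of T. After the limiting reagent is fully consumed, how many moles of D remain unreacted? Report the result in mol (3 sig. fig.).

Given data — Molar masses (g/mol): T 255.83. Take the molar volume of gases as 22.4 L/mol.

13.2 mol

n(D) = 639.2 / 22.4 = 28.54 mol
n(T) = 7.830×1000 / 255.83 = 30.61 mol
n/ν → D: 14.27, T: 7.653; T is limiting.
D consumed = (2/4) × 30.61 = 15.31 mol
D remaining = 28.54 − 15.31 = 13.23 mol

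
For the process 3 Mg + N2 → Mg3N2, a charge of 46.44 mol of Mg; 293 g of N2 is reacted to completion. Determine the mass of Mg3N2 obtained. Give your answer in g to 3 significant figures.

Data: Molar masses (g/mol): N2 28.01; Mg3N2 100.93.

1060 g

n(Mg) = 46.44 mol
n(N2) = 293.0 / 28.01 = 10.46 mol
n/ν for Mg = 46.44/3 = 15.48
n/ν for N2 = 10.46/1 = 10.46
Smallest n/ν is N2 → limiting reagent.
n(Mg3N2) = (1/1) × 10.46 = 10.46 mol
mass = 10.46 × 100.93 = 1056 g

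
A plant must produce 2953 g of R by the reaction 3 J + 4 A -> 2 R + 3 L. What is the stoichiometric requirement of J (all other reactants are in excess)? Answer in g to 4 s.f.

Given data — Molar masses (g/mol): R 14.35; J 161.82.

49950 g

n(R) = 2953 / 14.35 = 205.8 mol
n(J) = (3/2) × 205.8 = 308.7 mol
mass = 308.7 × 161.82 = 49950 g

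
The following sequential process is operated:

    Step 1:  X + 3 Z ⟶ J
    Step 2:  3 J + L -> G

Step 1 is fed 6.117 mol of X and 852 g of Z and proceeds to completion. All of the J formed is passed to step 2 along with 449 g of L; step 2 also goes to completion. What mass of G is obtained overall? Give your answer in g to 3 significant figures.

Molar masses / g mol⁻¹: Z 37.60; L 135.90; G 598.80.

Step 1:
n(X) = 6.117 mol
n(Z) = 852.0 / 37.60 = 22.66 mol
n/ν → X: 6.117, Z: 7.553; X is limiting.
n(J) produced = (1/1) × 6.117 = 6.117 mol
Step 2:
n(J) available = 6.117 mol
n(L) = 449.0 / 135.90 = 3.304 mol
n/ν → J: 2.039, L: 3.304; J is limiting.
n(G) = (1/3) × 6.117 = 2.039 mol
mass = 2.039 × 598.80 = 1221 g

1220 g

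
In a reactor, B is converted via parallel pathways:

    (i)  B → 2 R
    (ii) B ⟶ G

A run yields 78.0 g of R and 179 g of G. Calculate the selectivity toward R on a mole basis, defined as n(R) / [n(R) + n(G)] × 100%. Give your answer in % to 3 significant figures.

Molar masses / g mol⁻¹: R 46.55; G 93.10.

n(R) = 78.0 / 46.55 = 1.676 mol
n(G) = 179 / 93.10 = 1.923 mol
selectivity = 1.676/(1.676+1.923) × 100 = 46.57 %

46.6 %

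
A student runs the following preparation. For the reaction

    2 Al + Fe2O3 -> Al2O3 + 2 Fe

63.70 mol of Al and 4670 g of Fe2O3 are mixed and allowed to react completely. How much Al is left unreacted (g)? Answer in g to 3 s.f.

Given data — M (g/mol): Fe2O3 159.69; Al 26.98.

141 g

n(Al) = 63.70 mol
n(Fe2O3) = 4670 / 159.69 = 29.24 mol
n/ν for Al = 63.70/2 = 31.85
n/ν for Fe2O3 = 29.24/1 = 29.24
Smallest n/ν is Fe2O3 → limiting reagent.
Al consumed = (2/1) × 29.24 = 58.48 mol
Al remaining = 63.70 − 58.48 = 5.220 mol
mass = 5.220 × 26.98 = 140.8 g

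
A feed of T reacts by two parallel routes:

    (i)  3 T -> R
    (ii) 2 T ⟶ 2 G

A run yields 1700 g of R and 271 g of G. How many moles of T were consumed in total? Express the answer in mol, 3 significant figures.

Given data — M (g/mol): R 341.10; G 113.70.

n(R) = 1700 / 341.10 = 4.984 mol
n(G) = 271 / 113.70 = 2.383 mol
n(T) via (i) = (3/1)×4.984 = 14.95 mol
n(T) via (ii) = (2/2)×2.383 = 2.383 mol
total n(T) = 14.95 + 2.383 = 17.33 mol

17.3 mol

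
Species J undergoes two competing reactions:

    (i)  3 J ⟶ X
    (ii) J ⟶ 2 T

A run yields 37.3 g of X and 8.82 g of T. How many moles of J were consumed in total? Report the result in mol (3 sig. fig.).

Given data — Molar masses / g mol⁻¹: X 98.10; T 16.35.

n(X) = 37.3 / 98.10 = 0.3802 mol
n(T) = 8.82 / 16.35 = 0.5394 mol
n(J) via (i) = (3/1)×0.3802 = 1.141 mol
n(J) via (ii) = (1/2)×0.5394 = 0.2697 mol
total n(J) = 1.141 + 0.2697 = 1.411 mol

1.41 mol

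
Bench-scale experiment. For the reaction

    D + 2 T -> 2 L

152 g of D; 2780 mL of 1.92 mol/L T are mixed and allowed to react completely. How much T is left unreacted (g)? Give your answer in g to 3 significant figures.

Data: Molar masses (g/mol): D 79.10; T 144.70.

216 g

n(D) = 152.0 / 79.10 = 1.922 mol
n(T) = 1.92 × 2780/1000 = 5.338 mol
n/ν for D = 1.922/1 = 1.922
n/ν for T = 5.338/2 = 2.669
Smallest n/ν is D → limiting reagent.
T consumed = (2/1) × 1.922 = 3.844 mol
T remaining = 5.338 − 3.844 = 1.494 mol
mass = 1.494 × 144.70 = 216.2 g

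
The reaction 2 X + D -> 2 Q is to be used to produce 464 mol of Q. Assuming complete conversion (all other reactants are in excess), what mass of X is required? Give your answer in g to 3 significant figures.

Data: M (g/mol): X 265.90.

n(Q) = 464.0 mol
n(X) = (2/2) × 464.0 = 464.0 mol
mass = 464.0 × 265.90 = 123400 g

123000 g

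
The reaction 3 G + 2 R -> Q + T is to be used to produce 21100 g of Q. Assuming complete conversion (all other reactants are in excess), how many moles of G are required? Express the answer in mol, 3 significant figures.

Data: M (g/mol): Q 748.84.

n(Q) = 21100 / 748.84 = 28.18 mol
n(G) = (3/1) × 28.18 = 84.54 mol

84.5 mol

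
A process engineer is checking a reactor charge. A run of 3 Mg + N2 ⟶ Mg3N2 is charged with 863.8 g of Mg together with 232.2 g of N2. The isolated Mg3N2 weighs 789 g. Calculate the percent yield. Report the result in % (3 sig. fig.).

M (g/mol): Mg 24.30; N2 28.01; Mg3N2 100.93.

94.3 %

n(Mg) = 863.8 / 24.30 = 35.55 mol
n(N2) = 232.2 / 28.01 = 8.290 mol
n/ν for Mg = 35.55/3 = 11.85
n/ν for N2 = 8.290/1 = 8.290
Smallest n/ν is N2 → limiting reagent.
theoretical n(Mg3N2) = (1/1) × 8.290 = 8.290 mol → 836.7 g
% yield = 789 / 836.7 × 100 = 94.30 %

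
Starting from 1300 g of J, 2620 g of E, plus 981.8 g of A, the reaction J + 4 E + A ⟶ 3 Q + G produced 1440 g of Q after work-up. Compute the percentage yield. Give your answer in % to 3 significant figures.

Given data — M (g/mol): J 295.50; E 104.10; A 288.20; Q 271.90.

n(J) = 1300 / 295.50 = 4.399 mol
n(E) = 2620 / 104.10 = 25.17 mol
n(A) = 981.8 / 288.20 = 3.407 mol
n/ν for J = 4.399/1 = 4.399
n/ν for E = 25.17/4 = 6.293
n/ν for A = 3.407/1 = 3.407
Smallest n/ν is A → limiting reagent.
theoretical n(Q) = (3/1) × 3.407 = 10.22 mol → 2779 g
% yield = 1440 / 2779 × 100 = 51.82 %

51.8 %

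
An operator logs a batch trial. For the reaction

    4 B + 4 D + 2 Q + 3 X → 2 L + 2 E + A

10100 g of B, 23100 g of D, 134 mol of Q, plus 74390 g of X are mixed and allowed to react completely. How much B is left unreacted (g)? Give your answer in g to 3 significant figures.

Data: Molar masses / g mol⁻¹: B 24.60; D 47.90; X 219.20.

n(B) = 10100 / 24.60 = 410.6 mol
n(D) = 23100 / 47.90 = 482.3 mol
n(Q) = 134.0 mol
n(X) = 74390 / 219.20 = 339.4 mol
n/ν for B = 410.6/4 = 102.7
n/ν for D = 482.3/4 = 120.6
n/ν for Q = 134.0/2 = 67.00
n/ν for X = 339.4/3 = 113.1
Smallest n/ν is Q → limiting reagent.
B consumed = (4/2) × 134.0 = 268.0 mol
B remaining = 410.6 − 268.0 = 142.6 mol
mass = 142.6 × 24.60 = 3508 g

3510 g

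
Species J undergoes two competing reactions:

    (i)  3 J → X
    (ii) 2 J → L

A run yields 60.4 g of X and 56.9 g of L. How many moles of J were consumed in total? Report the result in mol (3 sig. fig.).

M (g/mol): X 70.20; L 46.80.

5.01 mol

n(X) = 60.4 / 70.20 = 0.8604 mol
n(L) = 56.9 / 46.80 = 1.216 mol
n(J) via (i) = (3/1)×0.8604 = 2.581 mol
n(J) via (ii) = (2/1)×1.216 = 2.432 mol
total n(J) = 2.581 + 2.432 = 5.013 mol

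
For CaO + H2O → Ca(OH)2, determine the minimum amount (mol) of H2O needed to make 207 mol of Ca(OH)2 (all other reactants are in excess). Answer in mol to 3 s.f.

n(Ca(OH)2) = 207.0 mol
n(H2O) = (1/1) × 207.0 = 207.0 mol

207 mol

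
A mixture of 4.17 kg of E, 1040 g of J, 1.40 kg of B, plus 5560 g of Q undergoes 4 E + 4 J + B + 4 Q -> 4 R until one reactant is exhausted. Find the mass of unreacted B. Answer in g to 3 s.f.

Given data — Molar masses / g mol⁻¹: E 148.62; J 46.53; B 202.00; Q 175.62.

n(E) = 4.170×1000 / 148.62 = 28.06 mol
n(J) = 1040 / 46.53 = 22.35 mol
n(B) = 1.400×1000 / 202.00 = 6.931 mol
n(Q) = 5560 / 175.62 = 31.66 mol
n/ν for E = 28.06/4 = 7.015
n/ν for J = 22.35/4 = 5.588
n/ν for B = 6.931/1 = 6.931
n/ν for Q = 31.66/4 = 7.915
Smallest n/ν is J → limiting reagent.
B consumed = (1/4) × 22.35 = 5.588 mol
B remaining = 6.931 − 5.588 = 1.343 mol
mass = 1.343 × 202.00 = 271.3 g

271 g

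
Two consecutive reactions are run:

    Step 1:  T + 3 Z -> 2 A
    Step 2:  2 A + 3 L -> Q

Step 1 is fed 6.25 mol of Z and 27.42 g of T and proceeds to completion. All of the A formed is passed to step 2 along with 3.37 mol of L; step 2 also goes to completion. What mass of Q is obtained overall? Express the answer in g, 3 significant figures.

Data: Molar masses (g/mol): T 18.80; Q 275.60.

Step 1:
n(Z) = 6.250 mol
n(T) = 27.42 / 18.80 = 1.459 mol
n/ν → Z: 2.083, T: 1.459; T is limiting.
n(A) produced = (2/1) × 1.459 = 2.918 mol
Step 2:
n(A) available = 2.918 mol
n(L) = 3.370 mol
n/ν → A: 1.459, L: 1.123; L is limiting.
n(Q) = (1/3) × 3.370 = 1.123 mol
mass = 1.123 × 275.60 = 309.5 g

310 g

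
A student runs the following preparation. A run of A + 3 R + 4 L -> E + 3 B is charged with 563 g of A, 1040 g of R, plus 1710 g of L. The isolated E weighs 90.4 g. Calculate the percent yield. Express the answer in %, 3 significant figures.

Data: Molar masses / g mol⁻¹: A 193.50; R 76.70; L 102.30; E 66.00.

47.1 %

n(A) = 563.0 / 193.50 = 2.910 mol
n(R) = 1040 / 76.70 = 13.56 mol
n(L) = 1710 / 102.30 = 16.72 mol
n/ν for A = 2.910/1 = 2.910
n/ν for R = 13.56/3 = 4.520
n/ν for L = 16.72/4 = 4.180
Smallest n/ν is A → limiting reagent.
theoretical n(E) = (1/1) × 2.910 = 2.910 mol → 192.1 g
% yield = 90.4 / 192.1 × 100 = 47.06 %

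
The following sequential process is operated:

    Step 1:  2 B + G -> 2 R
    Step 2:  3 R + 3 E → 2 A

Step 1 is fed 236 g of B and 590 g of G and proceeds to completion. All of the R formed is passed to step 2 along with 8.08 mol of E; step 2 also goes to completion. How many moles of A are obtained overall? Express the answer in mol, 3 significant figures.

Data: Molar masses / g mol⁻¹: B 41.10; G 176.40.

3.83 mol

Step 1:
n(B) = 236.0 / 41.10 = 5.742 mol
n(G) = 590.0 / 176.40 = 3.345 mol
n/ν → B: 2.871, G: 3.345; B is limiting.
n(R) produced = (2/2) × 5.742 = 5.742 mol
Step 2:
n(R) available = 5.742 mol
n(E) = 8.080 mol
n/ν → R: 1.914, E: 2.693; R is limiting.
n(A) = (2/3) × 5.742 = 3.828 mol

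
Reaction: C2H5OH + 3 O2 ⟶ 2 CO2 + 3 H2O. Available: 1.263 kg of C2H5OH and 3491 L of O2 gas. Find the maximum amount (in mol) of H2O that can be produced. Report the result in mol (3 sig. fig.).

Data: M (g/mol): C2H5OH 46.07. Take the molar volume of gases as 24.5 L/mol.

82.2 mol

n(C2H5OH) = 1.263×1000 / 46.07 = 27.41 mol
n(O2) = 3491 / 24.5 = 142.5 mol
n/ν for C2H5OH = 27.41/1 = 27.41
n/ν for O2 = 142.5/3 = 47.50
Smallest n/ν is C2H5OH → limiting reagent.
n(H2O) = (3/1) × 27.41 = 82.23 mol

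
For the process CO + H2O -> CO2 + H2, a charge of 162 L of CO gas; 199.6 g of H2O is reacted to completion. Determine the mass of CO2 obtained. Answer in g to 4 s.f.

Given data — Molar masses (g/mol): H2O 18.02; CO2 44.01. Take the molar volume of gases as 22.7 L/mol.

314.1 g

n(CO) = 162.0 / 22.7 = 7.137 mol
n(H2O) = 199.6 / 18.02 = 11.08 mol
n/ν for CO = 7.137/1 = 7.137
n/ν for H2O = 11.08/1 = 11.08
Smallest n/ν is CO → limiting reagent.
n(CO2) = (1/1) × 7.137 = 7.137 mol
mass = 7.137 × 44.01 = 314.1 g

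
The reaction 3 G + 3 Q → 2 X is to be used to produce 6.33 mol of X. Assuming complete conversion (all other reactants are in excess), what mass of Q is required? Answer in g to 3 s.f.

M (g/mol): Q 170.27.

1620 g

n(X) = 6.330 mol
n(Q) = (3/2) × 6.330 = 9.495 mol
mass = 9.495 × 170.27 = 1617 g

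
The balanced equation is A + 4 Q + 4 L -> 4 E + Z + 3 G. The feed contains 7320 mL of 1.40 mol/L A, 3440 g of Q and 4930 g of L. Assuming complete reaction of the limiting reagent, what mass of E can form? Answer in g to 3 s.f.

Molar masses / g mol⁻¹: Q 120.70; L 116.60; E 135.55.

n(A) = 1.40 × 7320/1000 = 10.25 mol
n(Q) = 3440 / 120.70 = 28.50 mol
n(L) = 4930 / 116.60 = 42.28 mol
n/ν → A: 10.25, Q: 7.125, L: 10.57; Q is limiting.
n(E) = (4/4) × 28.50 = 28.50 mol
mass = 28.50 × 135.55 = 3863 g

3860 g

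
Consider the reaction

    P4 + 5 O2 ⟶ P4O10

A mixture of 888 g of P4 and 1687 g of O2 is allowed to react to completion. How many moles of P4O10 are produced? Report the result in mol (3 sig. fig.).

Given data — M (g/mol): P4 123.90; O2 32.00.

7.17 mol

n(P4) = 888.0 / 123.90 = 7.167 mol
n(O2) = 1687 / 32.00 = 52.72 mol
n/ν → P4: 7.167, O2: 10.54; P4 is limiting.
n(P4O10) = (1/1) × 7.167 = 7.167 mol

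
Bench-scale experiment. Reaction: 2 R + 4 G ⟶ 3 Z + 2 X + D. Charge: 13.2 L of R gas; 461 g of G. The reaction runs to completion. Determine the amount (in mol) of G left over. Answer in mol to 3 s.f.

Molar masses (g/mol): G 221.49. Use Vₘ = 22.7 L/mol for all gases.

0.918 mol

n(R) = 13.20 / 22.7 = 0.5815 mol
n(G) = 461.0 / 221.49 = 2.081 mol
n/ν for R = 0.5815/2 = 0.2908
n/ν for G = 2.081/4 = 0.5203
Smallest n/ν is R → limiting reagent.
G consumed = (4/2) × 0.5815 = 1.163 mol
G remaining = 2.081 − 1.163 = 0.9180 mol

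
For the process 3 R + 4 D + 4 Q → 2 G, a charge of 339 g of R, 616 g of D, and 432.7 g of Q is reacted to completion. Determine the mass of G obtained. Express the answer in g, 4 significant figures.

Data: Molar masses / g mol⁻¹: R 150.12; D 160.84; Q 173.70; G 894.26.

n(R) = 339.0 / 150.12 = 2.258 mol
n(D) = 616.0 / 160.84 = 3.830 mol
n(Q) = 432.7 / 173.70 = 2.491 mol
n/ν → R: 0.7527, D: 0.9575, Q: 0.6228; Q is limiting.
n(G) = (2/4) × 2.491 = 1.246 mol
mass = 1.246 × 894.26 = 1114 g

1114 g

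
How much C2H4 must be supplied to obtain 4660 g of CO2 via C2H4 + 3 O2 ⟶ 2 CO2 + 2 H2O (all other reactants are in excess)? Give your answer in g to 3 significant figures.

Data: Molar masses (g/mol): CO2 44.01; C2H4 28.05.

1490 g

n(CO2) = 4660 / 44.01 = 105.9 mol
n(C2H4) = (1/2) × 105.9 = 52.95 mol
mass = 52.95 × 28.05 = 1485 g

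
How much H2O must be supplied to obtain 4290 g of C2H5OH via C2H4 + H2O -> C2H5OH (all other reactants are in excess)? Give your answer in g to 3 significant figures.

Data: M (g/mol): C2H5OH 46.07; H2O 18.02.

1680 g

n(C2H5OH) = 4290 / 46.07 = 93.12 mol
n(H2O) = (1/1) × 93.12 = 93.12 mol
mass = 93.12 × 18.02 = 1678 g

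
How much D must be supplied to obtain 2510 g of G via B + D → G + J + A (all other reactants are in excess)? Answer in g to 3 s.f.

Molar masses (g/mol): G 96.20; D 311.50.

n(G) = 2510 / 96.20 = 26.09 mol
n(D) = (1/1) × 26.09 = 26.09 mol
mass = 26.09 × 311.50 = 8127 g

8130 g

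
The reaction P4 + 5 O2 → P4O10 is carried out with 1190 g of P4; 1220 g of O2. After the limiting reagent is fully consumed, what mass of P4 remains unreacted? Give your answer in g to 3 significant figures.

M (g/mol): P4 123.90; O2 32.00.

245 g

n(P4) = 1190 / 123.90 = 9.605 mol
n(O2) = 1220 / 32.00 = 38.13 mol
n/ν for P4 = 9.605/1 = 9.605
n/ν for O2 = 38.13/5 = 7.626
Smallest n/ν is O2 → limiting reagent.
P4 consumed = (1/5) × 38.13 = 7.626 mol
P4 remaining = 9.605 − 7.626 = 1.979 mol
mass = 1.979 × 123.90 = 245.2 g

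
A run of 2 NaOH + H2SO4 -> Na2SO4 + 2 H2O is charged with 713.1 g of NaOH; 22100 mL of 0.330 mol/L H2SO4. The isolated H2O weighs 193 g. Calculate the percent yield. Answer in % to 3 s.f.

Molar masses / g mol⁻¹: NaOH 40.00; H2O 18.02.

n(NaOH) = 713.1 / 40.00 = 17.83 mol
n(H2SO4) = 0.330 × 22100/1000 = 7.293 mol
n/ν for NaOH = 17.83/2 = 8.915
n/ν for H2SO4 = 7.293/1 = 7.293
Smallest n/ν is H2SO4 → limiting reagent.
theoretical n(H2O) = (2/1) × 7.293 = 14.59 mol → 262.9 g
% yield = 193 / 262.9 × 100 = 73.41 %

73.4 %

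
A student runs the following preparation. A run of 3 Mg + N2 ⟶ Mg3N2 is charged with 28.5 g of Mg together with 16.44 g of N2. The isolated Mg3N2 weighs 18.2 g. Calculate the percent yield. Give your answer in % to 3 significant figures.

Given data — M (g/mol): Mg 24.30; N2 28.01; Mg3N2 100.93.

n(Mg) = 28.50 / 24.30 = 1.173 mol
n(N2) = 16.44 / 28.01 = 0.5869 mol
n/ν for Mg = 1.173/3 = 0.3910
n/ν for N2 = 0.5869/1 = 0.5869
Smallest n/ν is Mg → limiting reagent.
theoretical n(Mg3N2) = (1/3) × 1.173 = 0.3910 mol → 39.46 g
% yield = 18.2 / 39.46 × 100 = 46.12 %

46.1 %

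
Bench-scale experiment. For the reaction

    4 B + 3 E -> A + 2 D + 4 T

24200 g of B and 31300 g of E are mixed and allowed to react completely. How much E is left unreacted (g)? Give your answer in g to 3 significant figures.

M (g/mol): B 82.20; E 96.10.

n(B) = 24200 / 82.20 = 294.4 mol
n(E) = 31300 / 96.10 = 325.7 mol
n/ν for B = 294.4/4 = 73.60
n/ν for E = 325.7/3 = 108.6
Smallest n/ν is B → limiting reagent.
E consumed = (3/4) × 294.4 = 220.8 mol
E remaining = 325.7 − 220.8 = 104.9 mol
mass = 104.9 × 96.10 = 10080 g

10100 g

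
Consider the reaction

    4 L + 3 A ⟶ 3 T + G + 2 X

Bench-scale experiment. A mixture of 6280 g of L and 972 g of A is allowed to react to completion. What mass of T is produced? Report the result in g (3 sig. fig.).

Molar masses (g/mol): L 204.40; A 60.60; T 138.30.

n(L) = 6280 / 204.40 = 30.72 mol
n(A) = 972.0 / 60.60 = 16.04 mol
n/ν → L: 7.680, A: 5.347; A is limiting.
n(T) = (3/3) × 16.04 = 16.04 mol
mass = 16.04 × 138.30 = 2218 g

2220 g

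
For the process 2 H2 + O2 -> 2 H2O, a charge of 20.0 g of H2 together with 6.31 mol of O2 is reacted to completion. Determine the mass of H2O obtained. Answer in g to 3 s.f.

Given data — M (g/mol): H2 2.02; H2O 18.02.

178 g

n(H2) = 20.00 / 2.02 = 9.901 mol
n(O2) = 6.310 mol
n/ν for H2 = 9.901/2 = 4.951
n/ν for O2 = 6.310/1 = 6.310
Smallest n/ν is H2 → limiting reagent.
n(H2O) = (2/2) × 9.901 = 9.901 mol
mass = 9.901 × 18.02 = 178.4 g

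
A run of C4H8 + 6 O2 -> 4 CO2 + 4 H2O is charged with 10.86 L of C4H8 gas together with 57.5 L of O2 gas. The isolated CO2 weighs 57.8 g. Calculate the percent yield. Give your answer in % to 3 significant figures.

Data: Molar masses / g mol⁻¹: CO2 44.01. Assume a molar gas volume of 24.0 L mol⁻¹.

82.2 %

n(C4H8) = 10.86 / 24.0 = 0.4525 mol
n(O2) = 57.50 / 24.0 = 2.396 mol
n/ν for C4H8 = 0.4525/1 = 0.4525
n/ν for O2 = 2.396/6 = 0.3993
Smallest n/ν is O2 → limiting reagent.
theoretical n(CO2) = (4/6) × 2.396 = 1.597 mol → 70.28 g
% yield = 57.8 / 70.28 × 100 = 82.24 %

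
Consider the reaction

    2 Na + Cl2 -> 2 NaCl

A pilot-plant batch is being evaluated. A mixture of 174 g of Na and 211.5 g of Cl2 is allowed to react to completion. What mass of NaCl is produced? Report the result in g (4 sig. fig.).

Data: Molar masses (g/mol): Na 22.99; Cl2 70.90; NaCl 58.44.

n(Na) = 174.0 / 22.99 = 7.569 mol
n(Cl2) = 211.5 / 70.90 = 2.983 mol
n/ν for Na = 7.569/2 = 3.785
n/ν for Cl2 = 2.983/1 = 2.983
Smallest n/ν is Cl2 → limiting reagent.
n(NaCl) = (2/1) × 2.983 = 5.966 mol
mass = 5.966 × 58.44 = 348.7 g

348.7 g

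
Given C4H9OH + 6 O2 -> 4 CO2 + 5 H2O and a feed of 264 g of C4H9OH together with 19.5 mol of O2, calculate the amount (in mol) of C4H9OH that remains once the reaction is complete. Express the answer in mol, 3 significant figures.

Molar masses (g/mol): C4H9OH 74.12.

0.312 mol

n(C4H9OH) = 264.0 / 74.12 = 3.562 mol
n(O2) = 19.50 mol
n/ν for C4H9OH = 3.562/1 = 3.562
n/ν for O2 = 19.50/6 = 3.250
Smallest n/ν is O2 → limiting reagent.
C4H9OH consumed = (1/6) × 19.50 = 3.250 mol
C4H9OH remaining = 3.562 − 3.250 = 0.3120 mol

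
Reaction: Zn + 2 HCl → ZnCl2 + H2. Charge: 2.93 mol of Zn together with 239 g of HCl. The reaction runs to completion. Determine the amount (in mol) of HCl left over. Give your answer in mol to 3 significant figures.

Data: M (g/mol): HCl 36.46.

n(Zn) = 2.930 mol
n(HCl) = 239.0 / 36.46 = 6.555 mol
n/ν for Zn = 2.930/1 = 2.930
n/ν for HCl = 6.555/2 = 3.278
Smallest n/ν is Zn → limiting reagent.
HCl consumed = (2/1) × 2.930 = 5.860 mol
HCl remaining = 6.555 − 5.860 = 0.6950 mol

0.695 mol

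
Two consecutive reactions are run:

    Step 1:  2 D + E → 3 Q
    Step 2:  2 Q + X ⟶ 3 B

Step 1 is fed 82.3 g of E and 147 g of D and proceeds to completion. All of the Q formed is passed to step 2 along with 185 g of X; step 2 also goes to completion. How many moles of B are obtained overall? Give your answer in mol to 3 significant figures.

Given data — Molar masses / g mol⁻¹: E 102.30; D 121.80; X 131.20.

Step 1:
n(E) = 82.30 / 102.30 = 0.8045 mol
n(D) = 147.0 / 121.80 = 1.207 mol
n/ν for E = 0.8045/1 = 0.8045
n/ν for D = 1.207/2 = 0.6035
Smallest n/ν is D → limiting reagent.
n(Q) produced = (3/2) × 1.207 = 1.811 mol
Step 2:
n(Q) available = 1.811 mol
n(X) = 185.0 / 131.20 = 1.410 mol
n/ν for Q = 1.811/2 = 0.9055
n/ν for X = 1.410/1 = 1.410
Smallest n/ν is Q → limiting reagent.
n(B) = (3/2) × 1.811 = 2.717 mol

2.72 mol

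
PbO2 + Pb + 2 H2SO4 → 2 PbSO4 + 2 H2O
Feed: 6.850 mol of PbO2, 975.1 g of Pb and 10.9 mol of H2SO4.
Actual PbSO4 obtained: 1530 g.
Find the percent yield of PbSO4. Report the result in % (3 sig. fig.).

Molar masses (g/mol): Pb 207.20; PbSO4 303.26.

n(PbO2) = 6.850 mol
n(Pb) = 975.1 / 207.20 = 4.706 mol
n(H2SO4) = 10.90 mol
n/ν for PbO2 = 6.850/1 = 6.850
n/ν for Pb = 4.706/1 = 4.706
n/ν for H2SO4 = 10.90/2 = 5.450
Smallest n/ν is Pb → limiting reagent.
theoretical n(PbSO4) = (2/1) × 4.706 = 9.412 mol → 2854 g
% yield = 1530 / 2854 × 100 = 53.61 %

53.6 %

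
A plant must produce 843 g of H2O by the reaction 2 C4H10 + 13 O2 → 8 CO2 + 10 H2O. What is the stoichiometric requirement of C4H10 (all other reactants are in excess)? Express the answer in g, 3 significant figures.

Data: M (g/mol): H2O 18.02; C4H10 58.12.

n(H2O) = 843 / 18.02 = 46.78 mol
n(C4H10) = (2/10) × 46.78 = 9.356 mol
mass = 9.356 × 58.12 = 543.8 g

544 g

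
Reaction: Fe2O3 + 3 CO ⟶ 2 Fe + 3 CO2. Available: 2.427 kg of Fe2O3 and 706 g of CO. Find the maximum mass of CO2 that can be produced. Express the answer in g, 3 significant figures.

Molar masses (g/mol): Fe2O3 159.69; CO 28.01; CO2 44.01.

1110 g

n(Fe2O3) = 2.427×1000 / 159.69 = 15.20 mol
n(CO) = 706.0 / 28.01 = 25.21 mol
n/ν → Fe2O3: 15.20, CO: 8.403; CO is limiting.
n(CO2) = (3/3) × 25.21 = 25.21 mol
mass = 25.21 × 44.01 = 1109 g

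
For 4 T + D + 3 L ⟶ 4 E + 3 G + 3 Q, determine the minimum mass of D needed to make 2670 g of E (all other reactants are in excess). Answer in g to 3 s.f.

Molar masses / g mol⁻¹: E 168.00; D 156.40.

621 g

n(E) = 2670 / 168.00 = 15.89 mol
n(D) = (1/4) × 15.89 = 3.973 mol
mass = 3.973 × 156.40 = 621.4 g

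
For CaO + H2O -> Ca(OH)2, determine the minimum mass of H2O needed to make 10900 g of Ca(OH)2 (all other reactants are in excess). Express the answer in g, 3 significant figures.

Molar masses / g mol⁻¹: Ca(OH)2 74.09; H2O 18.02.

n(Ca(OH)2) = 10900 / 74.09 = 147.1 mol
n(H2O) = (1/1) × 147.1 = 147.1 mol
mass = 147.1 × 18.02 = 2651 g

2650 g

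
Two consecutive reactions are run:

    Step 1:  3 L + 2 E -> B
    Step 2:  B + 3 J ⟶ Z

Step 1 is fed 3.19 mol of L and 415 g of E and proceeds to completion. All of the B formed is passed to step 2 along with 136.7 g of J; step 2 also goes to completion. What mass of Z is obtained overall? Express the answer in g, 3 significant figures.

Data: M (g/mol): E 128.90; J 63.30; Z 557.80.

402 g

Step 1:
n(L) = 3.190 mol
n(E) = 415.0 / 128.90 = 3.220 mol
n/ν for L = 3.190/3 = 1.063
n/ν for E = 3.220/2 = 1.610
Smallest n/ν is L → limiting reagent.
n(B) produced = (1/3) × 3.190 = 1.063 mol
Step 2:
n(B) available = 1.063 mol
n(J) = 136.7 / 63.30 = 2.160 mol
n/ν for B = 1.063/1 = 1.063
n/ν for J = 2.160/3 = 0.7200
Smallest n/ν is J → limiting reagent.
n(Z) = (1/3) × 2.160 = 0.7200 mol
mass = 0.7200 × 557.80 = 401.6 g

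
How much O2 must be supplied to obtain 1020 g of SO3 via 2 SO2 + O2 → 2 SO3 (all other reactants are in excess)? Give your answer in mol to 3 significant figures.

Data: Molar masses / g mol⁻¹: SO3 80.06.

n(SO3) = 1020 / 80.06 = 12.74 mol
n(O2) = (1/2) × 12.74 = 6.370 mol

6.37 mol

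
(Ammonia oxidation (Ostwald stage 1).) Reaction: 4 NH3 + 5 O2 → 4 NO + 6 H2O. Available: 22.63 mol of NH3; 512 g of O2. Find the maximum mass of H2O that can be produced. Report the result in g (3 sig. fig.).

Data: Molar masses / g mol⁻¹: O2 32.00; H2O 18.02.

n(NH3) = 22.63 mol
n(O2) = 512.0 / 32.00 = 16.00 mol
n/ν for NH3 = 22.63/4 = 5.658
n/ν for O2 = 16.00/5 = 3.200
Smallest n/ν is O2 → limiting reagent.
n(H2O) = (6/5) × 16.00 = 19.20 mol
mass = 19.20 × 18.02 = 346.0 g

346 g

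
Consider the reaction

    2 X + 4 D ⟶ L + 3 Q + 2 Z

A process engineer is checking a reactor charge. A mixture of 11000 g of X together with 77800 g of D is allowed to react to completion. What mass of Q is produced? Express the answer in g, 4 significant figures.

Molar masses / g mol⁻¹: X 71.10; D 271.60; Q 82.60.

n(X) = 11000 / 71.10 = 154.7 mol
n(D) = 77800 / 271.60 = 286.5 mol
n/ν → X: 77.35, D: 71.63; D is limiting.
n(Q) = (3/4) × 286.5 = 214.9 mol
mass = 214.9 × 82.60 = 17750 g

17750 g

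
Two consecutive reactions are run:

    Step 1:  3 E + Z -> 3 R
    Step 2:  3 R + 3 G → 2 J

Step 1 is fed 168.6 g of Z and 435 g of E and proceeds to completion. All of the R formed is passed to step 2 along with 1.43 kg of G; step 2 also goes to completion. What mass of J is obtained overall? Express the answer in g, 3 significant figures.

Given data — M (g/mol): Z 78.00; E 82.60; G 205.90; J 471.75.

1660 g

Step 1:
n(Z) = 168.6 / 78.00 = 2.162 mol
n(E) = 435.0 / 82.60 = 5.266 mol
n/ν → Z: 2.162, E: 1.755; E is limiting.
n(R) produced = (3/3) × 5.266 = 5.266 mol
Step 2:
n(R) available = 5.266 mol
n(G) = 1.430×1000 / 205.90 = 6.945 mol
n/ν → R: 1.755, G: 2.315; R is limiting.
n(J) = (2/3) × 5.266 = 3.511 mol
mass = 3.511 × 471.75 = 1656 g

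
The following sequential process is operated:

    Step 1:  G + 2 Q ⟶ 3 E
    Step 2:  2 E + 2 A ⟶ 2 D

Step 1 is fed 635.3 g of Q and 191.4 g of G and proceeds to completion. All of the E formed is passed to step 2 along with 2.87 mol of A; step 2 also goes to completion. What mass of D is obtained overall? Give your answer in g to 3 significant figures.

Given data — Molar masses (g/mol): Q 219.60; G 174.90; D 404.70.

Step 1:
n(Q) = 635.3 / 219.60 = 2.893 mol
n(G) = 191.4 / 174.90 = 1.094 mol
n/ν for Q = 2.893/2 = 1.447
n/ν for G = 1.094/1 = 1.094
Smallest n/ν is G → limiting reagent.
n(E) produced = (3/1) × 1.094 = 3.282 mol
Step 2:
n(E) available = 3.282 mol
n(A) = 2.870 mol
n/ν for E = 3.282/2 = 1.641
n/ν for A = 2.870/2 = 1.435
Smallest n/ν is A → limiting reagent.
n(D) = (2/2) × 2.870 = 2.870 mol
mass = 2.870 × 404.70 = 1161 g

1160 g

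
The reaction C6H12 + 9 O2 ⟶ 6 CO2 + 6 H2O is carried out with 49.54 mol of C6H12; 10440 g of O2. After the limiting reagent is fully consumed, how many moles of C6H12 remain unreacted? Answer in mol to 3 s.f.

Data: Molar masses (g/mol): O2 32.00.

n(C6H12) = 49.54 mol
n(O2) = 10440 / 32.00 = 326.3 mol
n/ν for C6H12 = 49.54/1 = 49.54
n/ν for O2 = 326.3/9 = 36.26
Smallest n/ν is O2 → limiting reagent.
C6H12 consumed = (1/9) × 326.3 = 36.26 mol
C6H12 remaining = 49.54 − 36.26 = 13.28 mol

13.3 mol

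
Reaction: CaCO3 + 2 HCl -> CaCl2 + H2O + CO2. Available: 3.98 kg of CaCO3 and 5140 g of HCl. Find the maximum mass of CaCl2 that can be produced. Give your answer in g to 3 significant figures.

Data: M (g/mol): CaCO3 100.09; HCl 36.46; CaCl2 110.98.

4410 g

n(CaCO3) = 3.980×1000 / 100.09 = 39.76 mol
n(HCl) = 5140 / 36.46 = 141.0 mol
n/ν → CaCO3: 39.76, HCl: 70.50; CaCO3 is limiting.
n(CaCl2) = (1/1) × 39.76 = 39.76 mol
mass = 39.76 × 110.98 = 4413 g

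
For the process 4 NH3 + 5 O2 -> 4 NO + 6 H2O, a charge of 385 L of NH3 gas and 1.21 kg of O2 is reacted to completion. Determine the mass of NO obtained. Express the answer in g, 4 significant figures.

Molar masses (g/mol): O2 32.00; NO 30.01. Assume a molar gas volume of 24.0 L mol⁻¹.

481.4 g

n(NH3) = 385.0 / 24.0 = 16.04 mol
n(O2) = 1.210×1000 / 32.00 = 37.81 mol
n/ν for NH3 = 16.04/4 = 4.010
n/ν for O2 = 37.81/5 = 7.562
Smallest n/ν is NH3 → limiting reagent.
n(NO) = (4/4) × 16.04 = 16.04 mol
mass = 16.04 × 30.01 = 481.4 g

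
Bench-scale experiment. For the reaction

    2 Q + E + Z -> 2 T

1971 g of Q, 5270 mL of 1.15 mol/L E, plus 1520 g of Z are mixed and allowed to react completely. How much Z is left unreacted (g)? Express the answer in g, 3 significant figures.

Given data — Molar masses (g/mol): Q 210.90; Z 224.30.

472 g

n(Q) = 1971 / 210.90 = 9.346 mol
n(E) = 1.15 × 5270/1000 = 6.061 mol
n(Z) = 1520 / 224.30 = 6.777 mol
n/ν → Q: 4.673, E: 6.061, Z: 6.777; Q is limiting.
Z consumed = (1/2) × 9.346 = 4.673 mol
Z remaining = 6.777 − 4.673 = 2.104 mol
mass = 2.104 × 224.30 = 471.9 g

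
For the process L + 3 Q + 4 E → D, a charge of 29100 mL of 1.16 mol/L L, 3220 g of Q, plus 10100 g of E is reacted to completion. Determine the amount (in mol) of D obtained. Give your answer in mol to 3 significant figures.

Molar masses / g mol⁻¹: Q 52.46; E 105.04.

n(L) = 1.16 × 29100/1000 = 33.76 mol
n(Q) = 3220 / 52.46 = 61.38 mol
n(E) = 10100 / 105.04 = 96.15 mol
n/ν → L: 33.76, Q: 20.46, E: 24.04; Q is limiting.
n(D) = (1/3) × 61.38 = 20.46 mol

20.5 mol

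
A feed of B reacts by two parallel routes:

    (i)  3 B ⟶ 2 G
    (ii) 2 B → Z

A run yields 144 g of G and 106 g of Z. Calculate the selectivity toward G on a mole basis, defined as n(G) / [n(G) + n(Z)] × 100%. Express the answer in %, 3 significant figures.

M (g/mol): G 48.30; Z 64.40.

64.4 %

n(G) = 144 / 48.30 = 2.981 mol
n(Z) = 106 / 64.40 = 1.646 mol
selectivity = 2.981/(2.981+1.646) × 100 = 64.43 %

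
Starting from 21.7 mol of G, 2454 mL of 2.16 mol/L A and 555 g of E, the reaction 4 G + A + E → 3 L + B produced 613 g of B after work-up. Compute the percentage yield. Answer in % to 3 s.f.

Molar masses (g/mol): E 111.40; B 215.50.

57.1 %

n(G) = 21.70 mol
n(A) = 2.16 × 2454/1000 = 5.301 mol
n(E) = 555.0 / 111.40 = 4.982 mol
n/ν for G = 21.70/4 = 5.425
n/ν for A = 5.301/1 = 5.301
n/ν for E = 4.982/1 = 4.982
Smallest n/ν is E → limiting reagent.
theoretical n(B) = (1/1) × 4.982 = 4.982 mol → 1074 g
% yield = 613 / 1074 × 100 = 57.08 %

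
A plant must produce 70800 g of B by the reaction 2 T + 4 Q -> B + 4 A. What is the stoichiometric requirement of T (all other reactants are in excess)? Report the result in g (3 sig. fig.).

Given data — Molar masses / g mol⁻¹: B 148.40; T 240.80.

n(B) = 70800 / 148.40 = 477.1 mol
n(T) = (2/1) × 477.1 = 954.2 mol
mass = 954.2 × 240.80 = 229800 g

230000 g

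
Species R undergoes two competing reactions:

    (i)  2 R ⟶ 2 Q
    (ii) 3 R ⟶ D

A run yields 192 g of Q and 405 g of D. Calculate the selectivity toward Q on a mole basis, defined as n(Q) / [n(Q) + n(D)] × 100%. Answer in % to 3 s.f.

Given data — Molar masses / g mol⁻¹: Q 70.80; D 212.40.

n(Q) = 192 / 70.80 = 2.712 mol
n(D) = 405 / 212.40 = 1.907 mol
selectivity = 2.712/(2.712+1.907) × 100 = 58.71 %

58.7 %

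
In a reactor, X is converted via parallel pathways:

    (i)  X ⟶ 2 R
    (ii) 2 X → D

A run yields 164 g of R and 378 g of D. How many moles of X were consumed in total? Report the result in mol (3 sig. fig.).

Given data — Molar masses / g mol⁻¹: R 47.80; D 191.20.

n(R) = 164 / 47.80 = 3.431 mol
n(D) = 378 / 191.20 = 1.977 mol
n(X) via (i) = (1/2)×3.431 = 1.716 mol
n(X) via (ii) = (2/1)×1.977 = 3.954 mol
total n(X) = 1.716 + 3.954 = 5.670 mol

5.67 mol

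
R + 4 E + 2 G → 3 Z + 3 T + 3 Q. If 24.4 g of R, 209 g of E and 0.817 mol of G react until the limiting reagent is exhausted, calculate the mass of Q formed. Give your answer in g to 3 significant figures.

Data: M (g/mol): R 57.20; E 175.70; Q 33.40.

n(R) = 24.40 / 57.20 = 0.4266 mol
n(E) = 209.0 / 175.70 = 1.190 mol
n(G) = 0.8170 mol
n/ν → R: 0.4266, E: 0.2975, G: 0.4085; E is limiting.
n(Q) = (3/4) × 1.190 = 0.8925 mol
mass = 0.8925 × 33.40 = 29.81 g

29.8 g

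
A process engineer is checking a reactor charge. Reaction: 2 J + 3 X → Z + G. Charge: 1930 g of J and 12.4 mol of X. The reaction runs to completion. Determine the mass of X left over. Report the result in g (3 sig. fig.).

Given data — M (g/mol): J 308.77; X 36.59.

111 g

n(J) = 1930 / 308.77 = 6.251 mol
n(X) = 12.40 mol
n/ν for J = 6.251/2 = 3.126
n/ν for X = 12.40/3 = 4.133
Smallest n/ν is J → limiting reagent.
X consumed = (3/2) × 6.251 = 9.377 mol
X remaining = 12.40 − 9.377 = 3.023 mol
mass = 3.023 × 36.59 = 110.6 g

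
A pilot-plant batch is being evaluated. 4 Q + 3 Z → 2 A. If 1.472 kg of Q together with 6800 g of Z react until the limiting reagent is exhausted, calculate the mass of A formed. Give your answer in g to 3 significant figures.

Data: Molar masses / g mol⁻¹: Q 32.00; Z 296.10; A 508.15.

n(Q) = 1.472×1000 / 32.00 = 46.00 mol
n(Z) = 6800 / 296.10 = 22.97 mol
n/ν for Q = 46.00/4 = 11.50
n/ν for Z = 22.97/3 = 7.657
Smallest n/ν is Z → limiting reagent.
n(A) = (2/3) × 22.97 = 15.31 mol
mass = 15.31 × 508.15 = 7780 g

7780 g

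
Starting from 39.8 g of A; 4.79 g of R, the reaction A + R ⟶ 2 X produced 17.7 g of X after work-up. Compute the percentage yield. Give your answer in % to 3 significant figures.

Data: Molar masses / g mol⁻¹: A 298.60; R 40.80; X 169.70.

n(A) = 39.80 / 298.60 = 0.1333 mol
n(R) = 4.790 / 40.80 = 0.1174 mol
n/ν for A = 0.1333/1 = 0.1333
n/ν for R = 0.1174/1 = 0.1174
Smallest n/ν is R → limiting reagent.
theoretical n(X) = (2/1) × 0.1174 = 0.2348 mol → 39.85 g
% yield = 17.7 / 39.85 × 100 = 44.42 %

44.4 %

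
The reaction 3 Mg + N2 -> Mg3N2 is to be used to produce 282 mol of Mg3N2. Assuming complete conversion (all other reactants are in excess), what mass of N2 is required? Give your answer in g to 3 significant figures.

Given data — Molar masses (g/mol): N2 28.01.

n(Mg3N2) = 282.0 mol
n(N2) = (1/1) × 282.0 = 282.0 mol
mass = 282.0 × 28.01 = 7899 g

7900 g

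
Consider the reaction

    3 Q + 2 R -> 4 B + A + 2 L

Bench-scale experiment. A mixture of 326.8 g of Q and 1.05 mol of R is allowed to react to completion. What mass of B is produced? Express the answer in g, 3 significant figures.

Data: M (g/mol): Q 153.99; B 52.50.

110 g

n(Q) = 326.8 / 153.99 = 2.122 mol
n(R) = 1.050 mol
n/ν for Q = 2.122/3 = 0.7073
n/ν for R = 1.050/2 = 0.5250
Smallest n/ν is R → limiting reagent.
n(B) = (4/2) × 1.050 = 2.100 mol
mass = 2.100 × 52.50 = 110.3 g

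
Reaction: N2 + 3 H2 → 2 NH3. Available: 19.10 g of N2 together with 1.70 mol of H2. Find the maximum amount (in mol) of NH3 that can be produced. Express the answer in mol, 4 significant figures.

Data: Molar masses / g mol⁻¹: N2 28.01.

n(N2) = 19.10 / 28.01 = 0.6819 mol
n(H2) = 1.700 mol
n/ν for N2 = 0.6819/1 = 0.6819
n/ν for H2 = 1.700/3 = 0.5667
Smallest n/ν is H2 → limiting reagent.
n(NH3) = (2/3) × 1.700 = 1.133 mol

1.133 mol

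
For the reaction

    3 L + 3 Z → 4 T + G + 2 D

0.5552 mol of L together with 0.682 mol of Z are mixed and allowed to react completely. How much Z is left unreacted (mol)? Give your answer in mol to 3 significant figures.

0.127 mol

n(L) = 0.5552 mol
n(Z) = 0.6820 mol
n/ν for L = 0.5552/3 = 0.1851
n/ν for Z = 0.6820/3 = 0.2273
Smallest n/ν is L → limiting reagent.
Z consumed = (3/3) × 0.5552 = 0.5552 mol
Z remaining = 0.6820 − 0.5552 = 0.1268 mol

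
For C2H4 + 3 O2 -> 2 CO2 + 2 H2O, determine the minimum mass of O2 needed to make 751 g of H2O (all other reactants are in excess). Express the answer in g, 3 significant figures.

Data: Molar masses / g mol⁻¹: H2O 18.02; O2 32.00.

2000 g

n(H2O) = 751 / 18.02 = 41.68 mol
n(O2) = (3/2) × 41.68 = 62.52 mol
mass = 62.52 × 32.00 = 2001 g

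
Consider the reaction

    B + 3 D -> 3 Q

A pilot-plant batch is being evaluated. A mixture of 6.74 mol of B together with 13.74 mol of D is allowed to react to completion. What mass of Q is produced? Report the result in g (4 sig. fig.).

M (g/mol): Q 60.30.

n(B) = 6.740 mol
n(D) = 13.74 mol
n/ν for B = 6.740/1 = 6.740
n/ν for D = 13.74/3 = 4.580
Smallest n/ν is D → limiting reagent.
n(Q) = (3/3) × 13.74 = 13.74 mol
mass = 13.74 × 60.30 = 828.5 g

828.5 g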